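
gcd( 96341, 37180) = 1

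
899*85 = 76415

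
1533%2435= 1533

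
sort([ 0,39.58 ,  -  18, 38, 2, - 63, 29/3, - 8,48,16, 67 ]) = [ - 63, - 18, - 8, 0, 2,  29/3, 16, 38,  39.58,  48,67 ]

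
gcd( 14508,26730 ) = 18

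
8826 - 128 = 8698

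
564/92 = 6 + 3/23 = 6.13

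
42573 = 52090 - 9517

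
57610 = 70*823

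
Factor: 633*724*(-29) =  - 2^2*3^1* 29^1 * 181^1*211^1 =- 13290468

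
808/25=808/25 = 32.32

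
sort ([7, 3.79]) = [ 3.79, 7] 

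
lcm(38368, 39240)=1726560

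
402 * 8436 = 3391272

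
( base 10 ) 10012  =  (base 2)10011100011100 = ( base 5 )310022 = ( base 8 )23434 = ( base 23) il7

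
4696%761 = 130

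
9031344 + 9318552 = 18349896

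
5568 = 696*8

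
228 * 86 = 19608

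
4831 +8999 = 13830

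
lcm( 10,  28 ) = 140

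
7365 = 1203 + 6162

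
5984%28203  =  5984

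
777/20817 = 259/6939 = 0.04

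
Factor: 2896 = 2^4  *  181^1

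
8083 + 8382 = 16465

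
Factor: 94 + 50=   144 = 2^4*3^2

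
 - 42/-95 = 42/95 = 0.44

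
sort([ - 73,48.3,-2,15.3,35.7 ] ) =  [ - 73, - 2,15.3, 35.7,  48.3 ] 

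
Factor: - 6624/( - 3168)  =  23/11 = 11^( - 1 )*23^1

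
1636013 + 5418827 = 7054840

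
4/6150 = 2/3075 = 0.00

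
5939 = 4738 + 1201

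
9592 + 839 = 10431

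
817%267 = 16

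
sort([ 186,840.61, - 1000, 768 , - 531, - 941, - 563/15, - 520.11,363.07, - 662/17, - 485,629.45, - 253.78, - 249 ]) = [ - 1000, - 941 , -531,- 520.11, - 485,  -  253.78, - 249,- 662/17, - 563/15, 186 , 363.07, 629.45,768, 840.61 ]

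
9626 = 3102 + 6524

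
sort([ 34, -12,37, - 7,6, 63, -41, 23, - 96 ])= [ - 96,  -  41,-12, -7,6,23,34,37, 63 ] 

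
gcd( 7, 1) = 1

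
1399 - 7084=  - 5685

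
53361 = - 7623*(-7 )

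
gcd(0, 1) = 1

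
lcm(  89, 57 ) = 5073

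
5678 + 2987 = 8665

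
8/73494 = 4/36747=   0.00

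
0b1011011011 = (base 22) 1B5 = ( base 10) 731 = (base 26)123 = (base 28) q3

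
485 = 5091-4606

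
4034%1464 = 1106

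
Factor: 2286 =2^1*3^2 *127^1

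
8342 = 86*97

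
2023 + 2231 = 4254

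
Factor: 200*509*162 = 2^4*3^4*5^2*509^1 = 16491600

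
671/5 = 134 + 1/5  =  134.20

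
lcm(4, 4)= 4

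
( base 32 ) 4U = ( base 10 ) 158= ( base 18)8e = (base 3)12212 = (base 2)10011110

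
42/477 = 14/159 = 0.09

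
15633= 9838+5795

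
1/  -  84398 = -1 + 84397/84398 = -0.00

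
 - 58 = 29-87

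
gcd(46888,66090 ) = 2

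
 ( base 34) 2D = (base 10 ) 81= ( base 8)121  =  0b1010001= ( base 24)39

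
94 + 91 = 185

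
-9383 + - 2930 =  - 12313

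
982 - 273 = 709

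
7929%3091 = 1747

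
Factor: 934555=5^1* 311^1 * 601^1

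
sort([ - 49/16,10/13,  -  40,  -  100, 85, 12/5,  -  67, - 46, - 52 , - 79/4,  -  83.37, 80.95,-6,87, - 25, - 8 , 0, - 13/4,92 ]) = [  -  100, - 83.37 ,  -  67, - 52, - 46,  -  40, - 25,-79/4, - 8 , - 6,- 13/4,-49/16,  0,10/13,12/5,80.95, 85,87,92 ] 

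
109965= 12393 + 97572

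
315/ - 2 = -315/2 = -157.50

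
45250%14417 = 1999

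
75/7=75/7  =  10.71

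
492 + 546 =1038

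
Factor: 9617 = 59^1*163^1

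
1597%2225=1597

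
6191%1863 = 602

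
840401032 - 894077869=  - 53676837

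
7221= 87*83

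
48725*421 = 20513225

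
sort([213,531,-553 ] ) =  [ - 553,213, 531 ]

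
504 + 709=1213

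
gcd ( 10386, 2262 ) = 6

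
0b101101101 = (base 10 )365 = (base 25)EF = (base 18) 125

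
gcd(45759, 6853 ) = 7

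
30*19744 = 592320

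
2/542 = 1/271 = 0.00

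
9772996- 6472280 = 3300716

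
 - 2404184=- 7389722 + 4985538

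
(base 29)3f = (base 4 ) 1212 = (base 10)102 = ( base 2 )1100110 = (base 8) 146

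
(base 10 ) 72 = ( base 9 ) 80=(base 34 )24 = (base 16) 48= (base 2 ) 1001000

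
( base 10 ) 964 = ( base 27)18J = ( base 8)1704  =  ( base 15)444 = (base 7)2545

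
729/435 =243/145 =1.68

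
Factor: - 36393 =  - 3^1*7^1 * 1733^1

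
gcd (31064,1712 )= 8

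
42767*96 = 4105632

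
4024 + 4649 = 8673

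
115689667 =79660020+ 36029647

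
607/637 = 607/637 = 0.95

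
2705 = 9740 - 7035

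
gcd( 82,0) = 82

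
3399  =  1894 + 1505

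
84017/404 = 207 + 389/404 = 207.96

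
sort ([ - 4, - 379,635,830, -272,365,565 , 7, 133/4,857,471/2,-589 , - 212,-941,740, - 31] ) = [ - 941, - 589, - 379,  -  272, - 212, - 31,- 4 , 7,133/4,  471/2,365, 565,635 , 740,830,857 ] 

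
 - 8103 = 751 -8854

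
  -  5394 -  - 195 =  - 5199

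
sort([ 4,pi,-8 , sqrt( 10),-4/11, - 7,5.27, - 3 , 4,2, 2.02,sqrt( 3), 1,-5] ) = [ - 8, - 7 , - 5 ,-3, - 4/11,1 , sqrt(3), 2 , 2.02 , pi, sqrt( 10),4,4,5.27] 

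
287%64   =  31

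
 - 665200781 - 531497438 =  - 1196698219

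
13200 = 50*264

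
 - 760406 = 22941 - 783347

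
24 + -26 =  -2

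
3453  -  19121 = -15668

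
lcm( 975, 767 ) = 57525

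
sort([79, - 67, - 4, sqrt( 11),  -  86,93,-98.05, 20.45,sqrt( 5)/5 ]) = [ -98.05, - 86,  -  67,-4, sqrt( 5) /5, sqrt( 11),20.45 , 79,93] 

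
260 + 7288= 7548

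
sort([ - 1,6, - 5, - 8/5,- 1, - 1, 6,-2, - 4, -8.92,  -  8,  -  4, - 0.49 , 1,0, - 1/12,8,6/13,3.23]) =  [ - 8.92, - 8, - 5  , - 4, - 4, - 2, - 8/5,-1, - 1,- 1, - 0.49,  -  1/12  ,  0,6/13, 1, 3.23, 6,6,8]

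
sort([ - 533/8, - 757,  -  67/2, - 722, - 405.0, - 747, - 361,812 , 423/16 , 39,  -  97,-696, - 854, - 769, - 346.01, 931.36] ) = [ - 854,  -  769,-757, - 747, - 722, - 696, - 405.0,-361,-346.01 ,-97, - 533/8, - 67/2, 423/16, 39, 812,931.36]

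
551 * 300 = 165300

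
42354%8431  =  199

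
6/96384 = 1/16064= 0.00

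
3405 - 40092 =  - 36687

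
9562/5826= 4781/2913 = 1.64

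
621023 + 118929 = 739952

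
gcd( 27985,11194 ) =5597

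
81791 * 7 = 572537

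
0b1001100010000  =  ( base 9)6622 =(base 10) 4880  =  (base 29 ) 5n8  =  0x1310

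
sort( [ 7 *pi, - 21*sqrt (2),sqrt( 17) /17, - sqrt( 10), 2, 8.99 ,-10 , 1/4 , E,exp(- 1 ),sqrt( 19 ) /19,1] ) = [  -  21*sqrt( 2 ) , - 10, - sqrt ( 10 ) , sqrt(19) /19,sqrt( 17 ) /17, 1/4, exp( -1 ),1,2,  E,8.99, 7*pi]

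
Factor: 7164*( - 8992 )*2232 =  - 2^10*3^4*31^1*199^1*281^1= -143782511616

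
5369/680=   5369/680 = 7.90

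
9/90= 1/10 = 0.10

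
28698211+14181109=42879320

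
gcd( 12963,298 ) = 149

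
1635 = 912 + 723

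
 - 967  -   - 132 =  - 835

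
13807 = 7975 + 5832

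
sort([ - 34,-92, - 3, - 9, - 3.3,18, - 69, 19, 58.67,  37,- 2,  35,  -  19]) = [  -  92, -69, - 34, -19, - 9,-3.3, - 3,-2,18,  19,35,  37 , 58.67]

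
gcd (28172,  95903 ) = 1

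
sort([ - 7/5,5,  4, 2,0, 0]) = [ - 7/5, 0, 0, 2, 4, 5]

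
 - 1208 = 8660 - 9868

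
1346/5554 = 673/2777 = 0.24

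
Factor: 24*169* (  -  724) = -2^5*3^1 * 13^2 * 181^1 = -2936544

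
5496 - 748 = 4748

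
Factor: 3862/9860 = 1931/4930 = 2^( - 1)*5^(- 1)* 17^( - 1)*29^( - 1 )*1931^1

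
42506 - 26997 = 15509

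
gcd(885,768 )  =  3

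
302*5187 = 1566474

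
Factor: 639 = 3^2*71^1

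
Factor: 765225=3^2 * 5^2*19^1*179^1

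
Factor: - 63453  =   - 3^1*13^1*1627^1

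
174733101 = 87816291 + 86916810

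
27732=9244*3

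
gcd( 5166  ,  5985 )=63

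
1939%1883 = 56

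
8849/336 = 8849/336 = 26.34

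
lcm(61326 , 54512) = 490608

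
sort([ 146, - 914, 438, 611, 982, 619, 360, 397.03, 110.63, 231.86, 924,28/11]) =[ - 914,  28/11,110.63, 146, 231.86, 360,397.03, 438, 611,619 , 924,982 ]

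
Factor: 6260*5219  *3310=108140811400 = 2^3*5^2*17^1*307^1 * 313^1 * 331^1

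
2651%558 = 419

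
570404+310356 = 880760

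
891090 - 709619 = 181471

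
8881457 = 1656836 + 7224621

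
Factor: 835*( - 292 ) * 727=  - 2^2*5^1* 73^1 * 167^1*727^1 = -177257140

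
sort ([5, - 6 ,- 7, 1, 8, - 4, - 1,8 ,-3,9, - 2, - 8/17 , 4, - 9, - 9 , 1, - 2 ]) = [ - 9, - 9,  -  7, - 6, - 4,-3,-2, - 2, - 1 ,-8/17,1,1, 4,  5,  8, 8, 9]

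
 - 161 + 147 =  - 14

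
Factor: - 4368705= - 3^1*5^1*11^2*29^1*83^1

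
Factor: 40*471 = 2^3*3^1*5^1 * 157^1 =18840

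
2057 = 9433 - 7376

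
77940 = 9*8660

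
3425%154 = 37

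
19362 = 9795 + 9567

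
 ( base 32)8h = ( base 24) b9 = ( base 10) 273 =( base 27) a3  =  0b100010001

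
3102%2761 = 341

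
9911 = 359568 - 349657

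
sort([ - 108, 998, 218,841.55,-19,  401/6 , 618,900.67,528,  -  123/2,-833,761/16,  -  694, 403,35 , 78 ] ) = [ - 833, - 694,-108,-123/2,-19,35, 761/16,401/6, 78,218, 403,528, 618, 841.55 , 900.67, 998 ] 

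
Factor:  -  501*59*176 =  - 5202384 = - 2^4*3^1*11^1*59^1*167^1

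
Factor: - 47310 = -2^1*3^1*5^1*19^1*83^1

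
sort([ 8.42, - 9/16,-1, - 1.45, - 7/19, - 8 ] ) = [ - 8,-1.45, - 1,  -  9/16,-7/19, 8.42]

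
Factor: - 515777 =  - 515777^1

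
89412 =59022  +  30390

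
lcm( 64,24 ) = 192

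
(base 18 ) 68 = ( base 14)84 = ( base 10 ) 116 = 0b1110100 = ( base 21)5b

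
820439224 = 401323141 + 419116083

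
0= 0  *83000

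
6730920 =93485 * 72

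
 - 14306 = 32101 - 46407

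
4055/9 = 4055/9 =450.56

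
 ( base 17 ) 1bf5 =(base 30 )98c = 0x20a0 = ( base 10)8352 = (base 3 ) 102110100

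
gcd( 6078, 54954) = 6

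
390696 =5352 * 73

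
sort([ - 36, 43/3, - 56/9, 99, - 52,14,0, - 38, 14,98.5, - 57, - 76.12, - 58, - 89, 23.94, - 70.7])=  [ - 89, -76.12, - 70.7,-58, - 57,-52, - 38, - 36 , - 56/9 , 0, 14, 14, 43/3, 23.94, 98.5 , 99 ]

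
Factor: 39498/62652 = 29/46 = 2^( - 1 ) *23^( - 1 )*29^1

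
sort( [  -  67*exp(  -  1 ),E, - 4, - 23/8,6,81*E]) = [- 67*exp(- 1 ),-4,-23/8, E,6,81*E]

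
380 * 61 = 23180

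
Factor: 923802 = 2^1*3^1*11^1*13997^1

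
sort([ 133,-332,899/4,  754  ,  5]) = [-332,5,133, 899/4, 754]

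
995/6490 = 199/1298=0.15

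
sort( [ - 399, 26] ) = [- 399, 26 ]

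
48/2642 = 24/1321 = 0.02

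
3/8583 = 1/2861 = 0.00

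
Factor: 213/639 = 3^(- 1) = 1/3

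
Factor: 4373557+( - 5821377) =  - 1447820 =-2^2*5^1*11^1*6581^1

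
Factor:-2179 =-2179^1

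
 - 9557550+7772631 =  - 1784919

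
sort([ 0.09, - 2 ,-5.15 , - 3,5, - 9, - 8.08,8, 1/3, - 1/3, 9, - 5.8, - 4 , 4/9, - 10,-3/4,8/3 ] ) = [ - 10, - 9, - 8.08, - 5.8, - 5.15 , - 4, - 3, - 2, -3/4, -1/3 , 0.09,  1/3,4/9, 8/3,5,8,  9] 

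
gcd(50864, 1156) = 1156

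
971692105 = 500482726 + 471209379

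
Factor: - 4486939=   -  4486939^1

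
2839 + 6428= 9267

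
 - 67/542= - 67/542 = - 0.12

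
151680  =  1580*96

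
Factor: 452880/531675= 2^4*5^(-1) *37^1 * 139^( - 1) = 592/695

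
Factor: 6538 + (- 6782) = -2^2*61^1 =- 244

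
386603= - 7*( - 55229)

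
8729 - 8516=213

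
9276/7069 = 1 + 2207/7069 = 1.31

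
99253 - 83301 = 15952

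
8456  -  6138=2318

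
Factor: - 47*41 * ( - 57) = 109839 = 3^1*19^1*41^1*47^1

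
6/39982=3/19991=0.00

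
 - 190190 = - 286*665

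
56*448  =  25088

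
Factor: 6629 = 7^1*947^1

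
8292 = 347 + 7945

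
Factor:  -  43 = -43^1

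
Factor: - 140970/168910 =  - 3^1 * 7^ ( - 1) * 19^( - 1 )*37^1 = - 111/133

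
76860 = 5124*15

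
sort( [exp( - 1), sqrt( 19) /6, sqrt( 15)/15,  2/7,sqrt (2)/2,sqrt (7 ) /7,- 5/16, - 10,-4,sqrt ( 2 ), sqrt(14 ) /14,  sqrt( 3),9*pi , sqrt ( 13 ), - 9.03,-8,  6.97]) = [ - 10, - 9.03,- 8, - 4, - 5/16,  sqrt( 15 ) /15,sqrt( 14)/14,2/7,exp( - 1),  sqrt( 7)/7,  sqrt( 2 )/2, sqrt( 19 ) /6, sqrt (2),sqrt( 3),sqrt(13 ),6.97, 9*pi]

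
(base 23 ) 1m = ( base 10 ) 45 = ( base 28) 1h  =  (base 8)55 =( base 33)1C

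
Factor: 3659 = 3659^1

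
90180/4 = 22545 = 22545.00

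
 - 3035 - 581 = -3616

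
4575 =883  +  3692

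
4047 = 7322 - 3275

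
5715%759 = 402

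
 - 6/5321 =-6/5321=- 0.00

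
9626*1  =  9626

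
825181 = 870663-45482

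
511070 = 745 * 686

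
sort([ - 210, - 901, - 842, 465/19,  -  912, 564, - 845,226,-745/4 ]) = [ - 912, - 901, - 845, - 842 , - 210, - 745/4,465/19,226, 564 ]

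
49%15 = 4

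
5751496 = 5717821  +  33675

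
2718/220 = 1359/110 = 12.35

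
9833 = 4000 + 5833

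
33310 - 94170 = -60860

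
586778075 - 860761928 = - 273983853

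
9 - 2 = 7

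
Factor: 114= 2^1*3^1*19^1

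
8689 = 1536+7153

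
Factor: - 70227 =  - 3^5*17^2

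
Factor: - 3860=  - 2^2 * 5^1*193^1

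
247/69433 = 19/5341 = 0.00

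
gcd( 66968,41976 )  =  88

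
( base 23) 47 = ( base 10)99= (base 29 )3c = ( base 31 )36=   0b1100011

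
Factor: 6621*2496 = 2^6*3^2*13^1 * 2207^1 = 16526016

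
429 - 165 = 264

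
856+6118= 6974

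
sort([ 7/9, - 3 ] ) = [ - 3,7/9]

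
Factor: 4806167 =4806167^1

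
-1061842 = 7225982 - 8287824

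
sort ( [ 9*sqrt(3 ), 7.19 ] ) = [7.19 , 9 *sqrt ( 3 ) ]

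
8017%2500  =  517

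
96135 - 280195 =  - 184060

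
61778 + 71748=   133526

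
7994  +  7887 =15881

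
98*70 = 6860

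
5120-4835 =285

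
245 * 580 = 142100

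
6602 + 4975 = 11577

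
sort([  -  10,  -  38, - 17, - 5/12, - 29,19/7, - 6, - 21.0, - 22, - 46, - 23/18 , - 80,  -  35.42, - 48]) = [-80, - 48,-46 , - 38,  -  35.42, - 29, - 22, - 21.0 , - 17, - 10, - 6, - 23/18,  -  5/12, 19/7 ]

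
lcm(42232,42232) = 42232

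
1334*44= 58696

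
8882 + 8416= 17298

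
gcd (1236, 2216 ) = 4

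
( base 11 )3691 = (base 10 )4819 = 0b1001011010011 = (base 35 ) 3WO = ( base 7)20023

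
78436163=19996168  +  58439995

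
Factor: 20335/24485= 7^2 * 59^( - 1)= 49/59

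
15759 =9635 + 6124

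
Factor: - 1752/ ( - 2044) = 6/7  =  2^1*3^1*7^(-1)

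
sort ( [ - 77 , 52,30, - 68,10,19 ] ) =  [ -77, - 68, 10,19,30, 52]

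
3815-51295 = -47480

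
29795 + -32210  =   - 2415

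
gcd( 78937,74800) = 1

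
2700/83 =2700/83 = 32.53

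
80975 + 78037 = 159012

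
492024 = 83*5928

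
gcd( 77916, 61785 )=3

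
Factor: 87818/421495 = 2^1*5^ (-1 )* 19^1*2311^1*84299^( -1 ) 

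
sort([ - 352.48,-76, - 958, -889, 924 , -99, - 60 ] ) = [ - 958, -889, - 352.48,-99,-76 ,-60,  924]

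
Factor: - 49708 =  - 2^2*17^2*43^1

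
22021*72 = 1585512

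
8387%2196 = 1799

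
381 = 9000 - 8619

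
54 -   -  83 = 137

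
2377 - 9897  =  - 7520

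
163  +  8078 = 8241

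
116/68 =29/17 = 1.71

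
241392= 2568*94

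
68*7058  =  479944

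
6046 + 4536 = 10582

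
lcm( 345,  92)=1380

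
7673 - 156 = 7517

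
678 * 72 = 48816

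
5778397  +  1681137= 7459534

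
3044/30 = 1522/15 = 101.47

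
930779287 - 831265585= 99513702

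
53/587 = 53/587 = 0.09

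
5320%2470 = 380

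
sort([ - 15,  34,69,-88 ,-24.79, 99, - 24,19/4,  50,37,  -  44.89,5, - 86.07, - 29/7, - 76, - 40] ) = [ - 88, - 86.07,  -  76,-44.89, - 40,-24.79,-24, - 15,-29/7, 19/4,5,34,37,50,69,99]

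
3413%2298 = 1115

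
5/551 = 5/551 = 0.01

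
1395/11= 126+9/11=126.82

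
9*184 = 1656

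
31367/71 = 31367/71 = 441.79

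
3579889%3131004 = 448885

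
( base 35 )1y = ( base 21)36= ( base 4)1011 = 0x45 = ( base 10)69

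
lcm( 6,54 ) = 54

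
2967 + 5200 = 8167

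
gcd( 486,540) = 54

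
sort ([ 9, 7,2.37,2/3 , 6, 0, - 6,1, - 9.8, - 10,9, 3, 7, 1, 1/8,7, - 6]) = [ - 10, - 9.8, - 6, - 6,0,1/8,2/3 , 1  ,  1, 2.37, 3 , 6, 7,7, 7,9, 9] 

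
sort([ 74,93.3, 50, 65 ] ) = [50, 65, 74,93.3 ]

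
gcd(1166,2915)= 583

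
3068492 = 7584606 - 4516114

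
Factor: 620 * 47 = 29140 = 2^2*5^1*31^1*47^1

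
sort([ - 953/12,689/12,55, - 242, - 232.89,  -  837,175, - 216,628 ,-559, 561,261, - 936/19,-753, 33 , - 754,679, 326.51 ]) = [ - 837 ,  -  754, - 753, - 559 ,-242, - 232.89, - 216 , - 953/12, - 936/19, 33,55,  689/12,175, 261, 326.51,561, 628,679 ]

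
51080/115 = 444 + 4/23=444.17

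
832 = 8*104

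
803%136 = 123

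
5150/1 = 5150 = 5150.00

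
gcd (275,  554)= 1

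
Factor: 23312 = 2^4*31^1 *47^1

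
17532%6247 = 5038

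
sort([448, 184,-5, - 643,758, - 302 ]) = [ - 643,-302, - 5, 184,  448,758]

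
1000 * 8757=8757000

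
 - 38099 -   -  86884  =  48785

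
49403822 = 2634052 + 46769770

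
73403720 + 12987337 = 86391057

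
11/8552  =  11/8552 = 0.00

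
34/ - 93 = -34/93= - 0.37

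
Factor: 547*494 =2^1*13^1*19^1*547^1 = 270218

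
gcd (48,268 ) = 4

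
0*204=0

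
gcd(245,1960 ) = 245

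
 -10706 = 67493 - 78199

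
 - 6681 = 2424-9105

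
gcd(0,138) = 138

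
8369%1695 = 1589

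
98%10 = 8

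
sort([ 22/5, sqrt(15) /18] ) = [sqrt(15 )/18, 22/5 ]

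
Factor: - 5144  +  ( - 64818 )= - 2^1*34981^1 = - 69962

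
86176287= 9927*8681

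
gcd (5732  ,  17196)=5732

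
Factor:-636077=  - 13^1*113^1*433^1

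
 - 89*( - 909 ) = 80901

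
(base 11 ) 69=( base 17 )47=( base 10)75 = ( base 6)203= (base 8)113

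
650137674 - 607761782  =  42375892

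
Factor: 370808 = 2^3  *  46351^1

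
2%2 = 0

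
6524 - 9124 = -2600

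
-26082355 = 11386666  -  37469021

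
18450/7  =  2635 + 5/7 = 2635.71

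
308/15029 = 44/2147 =0.02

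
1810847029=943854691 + 866992338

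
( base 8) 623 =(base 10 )403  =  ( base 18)147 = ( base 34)BT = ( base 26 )fd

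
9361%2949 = 514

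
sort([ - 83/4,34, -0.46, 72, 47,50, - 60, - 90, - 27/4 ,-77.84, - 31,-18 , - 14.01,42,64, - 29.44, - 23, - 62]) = [ - 90, - 77.84,  -  62, - 60,-31,  -  29.44, - 23, - 83/4,-18, - 14.01, - 27/4, - 0.46,34,42,47,50,64,72]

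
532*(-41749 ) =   -  22210468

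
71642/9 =7960 + 2/9= 7960.22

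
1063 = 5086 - 4023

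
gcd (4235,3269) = 7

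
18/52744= 9/26372  =  0.00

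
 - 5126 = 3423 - 8549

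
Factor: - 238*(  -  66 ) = 15708 = 2^2 * 3^1 * 7^1* 11^1 * 17^1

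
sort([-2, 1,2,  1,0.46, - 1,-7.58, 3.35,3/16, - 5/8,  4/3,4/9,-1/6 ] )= [  -  7.58, - 2,-1,  -  5/8,-1/6, 3/16,4/9, 0.46,1,  1, 4/3 , 2,3.35]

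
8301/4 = 2075+ 1/4 = 2075.25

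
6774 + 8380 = 15154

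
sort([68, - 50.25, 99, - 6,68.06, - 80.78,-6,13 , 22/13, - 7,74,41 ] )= [ - 80.78, - 50.25, - 7, - 6, - 6,  22/13 , 13,  41 , 68, 68.06, 74,99] 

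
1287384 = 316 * 4074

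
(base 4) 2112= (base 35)4A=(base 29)55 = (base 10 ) 150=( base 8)226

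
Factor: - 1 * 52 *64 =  - 2^8*13^1 = -3328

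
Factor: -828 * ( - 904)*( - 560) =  - 2^9*3^2*5^1*7^1*23^1*113^1 = -419166720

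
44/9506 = 22/4753=0.00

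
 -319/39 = - 9 + 32/39 = -8.18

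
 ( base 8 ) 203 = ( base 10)131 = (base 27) 4N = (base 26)51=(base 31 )47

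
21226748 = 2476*8573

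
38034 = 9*4226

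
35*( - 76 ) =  - 2660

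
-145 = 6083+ - 6228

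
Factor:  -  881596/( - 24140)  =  5^(-1)*17^( - 1 )*71^( - 1)*220399^1 = 220399/6035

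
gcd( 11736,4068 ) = 36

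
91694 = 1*91694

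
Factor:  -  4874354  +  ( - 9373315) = -14247669  =  - 3^1*4749223^1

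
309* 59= 18231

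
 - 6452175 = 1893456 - 8345631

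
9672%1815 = 597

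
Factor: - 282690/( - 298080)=2^(- 4)*23^( - 1)*349^1=349/368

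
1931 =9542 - 7611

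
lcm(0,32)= 0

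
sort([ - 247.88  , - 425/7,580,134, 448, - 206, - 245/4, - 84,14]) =[ - 247.88, -206, - 84, - 245/4, -425/7,14,134,  448, 580]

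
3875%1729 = 417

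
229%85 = 59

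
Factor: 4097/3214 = 2^( - 1 )*17^1*241^1*1607^( - 1)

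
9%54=9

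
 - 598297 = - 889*673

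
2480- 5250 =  - 2770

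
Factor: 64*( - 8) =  -2^9 = -512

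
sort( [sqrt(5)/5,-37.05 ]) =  [ - 37.05, sqrt ( 5)/5] 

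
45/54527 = 45/54527 = 0.00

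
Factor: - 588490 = - 2^1*5^1*7^2 * 1201^1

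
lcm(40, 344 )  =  1720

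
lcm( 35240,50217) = 2008680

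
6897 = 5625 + 1272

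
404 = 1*404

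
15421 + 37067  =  52488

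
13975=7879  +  6096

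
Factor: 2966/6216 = 2^( - 2 )*3^(-1)*7^( - 1) *37^ ( - 1)*1483^1 = 1483/3108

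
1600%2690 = 1600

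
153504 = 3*51168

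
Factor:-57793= -57793^1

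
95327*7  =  667289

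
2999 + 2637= 5636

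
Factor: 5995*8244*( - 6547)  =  -323570940660 = - 2^2*3^2 * 5^1*11^1*109^1 * 229^1*6547^1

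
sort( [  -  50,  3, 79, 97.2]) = [-50,3,79, 97.2]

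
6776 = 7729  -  953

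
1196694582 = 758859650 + 437834932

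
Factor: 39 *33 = 1287  =  3^2*11^1* 13^1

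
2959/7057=2959/7057 = 0.42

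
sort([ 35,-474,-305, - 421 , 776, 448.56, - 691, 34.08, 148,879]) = [ - 691, -474, - 421, - 305,34.08,35,148, 448.56,776, 879] 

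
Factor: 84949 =17^1*19^1*263^1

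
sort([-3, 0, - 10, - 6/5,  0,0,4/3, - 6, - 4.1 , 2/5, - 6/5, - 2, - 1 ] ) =[ - 10, - 6, - 4.1, - 3,  -  2, - 6/5, - 6/5, - 1,0, 0,0 , 2/5, 4/3 ]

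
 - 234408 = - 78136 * 3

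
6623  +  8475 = 15098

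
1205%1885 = 1205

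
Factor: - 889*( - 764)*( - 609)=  - 413630364=- 2^2*3^1*7^2*29^1*127^1 * 191^1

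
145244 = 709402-564158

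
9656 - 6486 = 3170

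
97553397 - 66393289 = 31160108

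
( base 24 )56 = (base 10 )126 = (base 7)240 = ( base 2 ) 1111110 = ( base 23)5B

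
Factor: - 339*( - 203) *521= 3^1* 7^1*29^1*113^1*521^1 = 35853657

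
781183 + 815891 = 1597074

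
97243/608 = 159 + 571/608 = 159.94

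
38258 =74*517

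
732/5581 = 732/5581 = 0.13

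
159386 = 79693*2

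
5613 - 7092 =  - 1479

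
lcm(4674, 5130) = 210330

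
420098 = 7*60014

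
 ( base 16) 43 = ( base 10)67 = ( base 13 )52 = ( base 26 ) 2F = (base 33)21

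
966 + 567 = 1533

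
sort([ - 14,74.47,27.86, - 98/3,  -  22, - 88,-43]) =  [ - 88,- 43, - 98/3, - 22, - 14, 27.86, 74.47]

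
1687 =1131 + 556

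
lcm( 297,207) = 6831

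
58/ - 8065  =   - 1 + 8007/8065 = - 0.01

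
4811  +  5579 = 10390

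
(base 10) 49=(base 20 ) 29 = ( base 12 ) 41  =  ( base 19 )2B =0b110001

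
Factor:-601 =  - 601^1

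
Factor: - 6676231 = - 6676231^1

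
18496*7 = 129472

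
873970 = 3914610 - 3040640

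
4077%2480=1597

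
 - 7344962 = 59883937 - 67228899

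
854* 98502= 84120708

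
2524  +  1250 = 3774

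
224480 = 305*736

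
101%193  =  101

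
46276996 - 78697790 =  - 32420794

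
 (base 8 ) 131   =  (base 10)89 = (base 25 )3e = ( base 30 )2T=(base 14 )65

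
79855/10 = 15971/2 = 7985.50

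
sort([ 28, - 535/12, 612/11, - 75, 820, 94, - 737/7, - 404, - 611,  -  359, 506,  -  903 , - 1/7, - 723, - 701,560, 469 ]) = [ - 903,  -  723, - 701, - 611,-404,  -  359, - 737/7, - 75, - 535/12, - 1/7,  28, 612/11, 94, 469, 506,  560, 820 ]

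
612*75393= 46140516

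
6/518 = 3/259=0.01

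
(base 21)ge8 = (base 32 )75u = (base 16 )1cbe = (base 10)7358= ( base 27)A2E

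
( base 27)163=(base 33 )R3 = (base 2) 1101111110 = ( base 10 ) 894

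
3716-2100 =1616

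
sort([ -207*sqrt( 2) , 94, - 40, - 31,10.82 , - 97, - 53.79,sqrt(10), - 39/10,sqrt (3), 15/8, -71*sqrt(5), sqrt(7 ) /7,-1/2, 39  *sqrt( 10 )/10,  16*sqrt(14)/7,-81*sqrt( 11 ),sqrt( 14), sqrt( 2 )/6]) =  [ - 207*sqrt(2), - 81*sqrt(11), - 71*sqrt(5), - 97, - 53.79, -40, - 31, - 39/10, - 1/2, sqrt( 2) /6 , sqrt( 7)/7,  sqrt(3 ),  15/8, sqrt( 10),sqrt( 14), 16*sqrt(14)/7, 10.82 , 39*sqrt(10)/10,94 ] 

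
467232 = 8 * 58404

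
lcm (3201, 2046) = 198462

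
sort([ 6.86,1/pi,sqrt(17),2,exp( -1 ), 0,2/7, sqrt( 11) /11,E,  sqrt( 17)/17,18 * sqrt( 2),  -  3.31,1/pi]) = [ - 3.31, 0,sqrt( 17)/17,  2/7,sqrt( 11) /11,1/pi,1/pi,exp(-1),2, E,sqrt(17 ), 6.86,18*sqrt(2)] 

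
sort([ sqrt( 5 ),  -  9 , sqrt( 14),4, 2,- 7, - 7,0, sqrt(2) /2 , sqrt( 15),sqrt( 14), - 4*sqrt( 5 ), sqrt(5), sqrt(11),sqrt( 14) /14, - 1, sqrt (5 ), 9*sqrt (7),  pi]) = [ - 9,-4*sqrt( 5 ), - 7  , -7, - 1,0, sqrt(14 ) /14, sqrt( 2) /2, 2, sqrt (5), sqrt( 5), sqrt( 5 ), pi, sqrt( 11) , sqrt( 14), sqrt(14 ),sqrt( 15),4, 9*sqrt (7 )] 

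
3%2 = 1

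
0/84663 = 0 = 0.00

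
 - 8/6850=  - 1+3421/3425  =  -0.00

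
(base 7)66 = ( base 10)48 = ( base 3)1210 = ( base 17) 2e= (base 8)60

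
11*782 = 8602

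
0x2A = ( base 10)42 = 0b101010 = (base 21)20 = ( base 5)132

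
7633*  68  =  519044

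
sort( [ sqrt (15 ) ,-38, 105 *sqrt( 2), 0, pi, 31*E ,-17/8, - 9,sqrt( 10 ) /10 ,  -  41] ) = [-41, - 38, - 9, - 17/8 , 0, sqrt( 10)/10,pi,sqrt(15),31*E,105*sqrt (2)]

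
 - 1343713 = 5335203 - 6678916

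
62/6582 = 31/3291 = 0.01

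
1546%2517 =1546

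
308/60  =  77/15 = 5.13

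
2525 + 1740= 4265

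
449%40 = 9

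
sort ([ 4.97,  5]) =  [4.97, 5]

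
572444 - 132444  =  440000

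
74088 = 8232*9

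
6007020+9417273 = 15424293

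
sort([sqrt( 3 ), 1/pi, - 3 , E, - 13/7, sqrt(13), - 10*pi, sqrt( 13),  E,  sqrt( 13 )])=[ - 10*pi  , - 3, - 13/7, 1/pi, sqrt( 3), E, E, sqrt(13),sqrt(13),  sqrt( 13) ] 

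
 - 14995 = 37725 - 52720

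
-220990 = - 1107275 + 886285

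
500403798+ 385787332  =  886191130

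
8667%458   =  423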